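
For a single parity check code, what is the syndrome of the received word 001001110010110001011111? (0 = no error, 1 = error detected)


Syndrome = XOR of all bits = 0 XOR 0 XOR 1 XOR 0 XOR 0 XOR 1 XOR 1 XOR 1 XOR 0 XOR 0 XOR 1 XOR 0 XOR 1 XOR 1 XOR 0 XOR 0 XOR 0 XOR 1 XOR 0 XOR 1 XOR 1 XOR 1 XOR 1 XOR 1 = 1

1


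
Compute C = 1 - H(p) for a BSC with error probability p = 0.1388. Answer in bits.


H(p) = -p*log2(p) - (1-p)*log2(1-p) = -0.1388*log2(0.1388) - 0.8612*log2(0.8612) = 0.395430 + 0.185657 = 0.5811. C = 1 - H(p) = 1 - 0.5811 = 0.4189

0.4189 bits


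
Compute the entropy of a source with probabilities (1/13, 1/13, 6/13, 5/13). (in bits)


H = -sum(p_i * log2(p_i)). Terms: -(1/13)*log2(1/13) = 0.284649; -(1/13)*log2(1/13) = 0.284649; -(6/13)*log2(6/13) = 0.514836; -(5/13)*log2(5/13) = 0.530197. H = 0.284649 + 0.284649 + 0.514836 + 0.530197 = 1.6143

1.6143 bits


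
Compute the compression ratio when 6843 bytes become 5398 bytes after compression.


Ratio = original / compressed = 6843 / 5398 = 1.2677

1.2677


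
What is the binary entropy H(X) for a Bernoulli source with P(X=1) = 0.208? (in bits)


H = -p*log2(p) - (1-p)*log2(1-p). -0.208*log2(0.208) = 0.471192; -0.792*log2(0.792) = 0.266451. H = 0.471192 + 0.266451 = 0.7376

0.7376 bits


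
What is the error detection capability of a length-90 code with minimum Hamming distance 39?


Detection capability = d_min - 1 = 39 - 1 = 38

38 errors


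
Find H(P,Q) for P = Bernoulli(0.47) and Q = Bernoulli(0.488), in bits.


H(P,Q) = -p*log2(q) - (1-p)*log2(1-q). -0.47*log2(0.488) = 0.486472; -0.53*log2(0.512) = 0.511866. H(P,Q) = 0.486472 + 0.511866 = 0.9983

0.9983 bits


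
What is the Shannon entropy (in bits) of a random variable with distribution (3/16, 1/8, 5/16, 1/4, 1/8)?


H = -sum(p_i * log2(p_i)). Terms: -(3/16)*log2(3/16) = 0.452820; -(1/8)*log2(1/8) = 0.375000; -(5/16)*log2(5/16) = 0.524397; -(1/4)*log2(1/4) = 0.500000; -(1/8)*log2(1/8) = 0.375000. H = 0.452820 + 0.375000 + 0.524397 + 0.500000 + 0.375000 = 2.2272

2.2272 bits


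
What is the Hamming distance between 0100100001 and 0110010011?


Count differing positions: . . ^ . ^ ^ . . ^ . = 4 differences

4


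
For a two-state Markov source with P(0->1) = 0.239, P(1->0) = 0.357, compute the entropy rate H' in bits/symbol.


Stationary distribution: pi_0 = p10/(p01+p10) = 0.599, pi_1 = 0.401. Entropy rate H' = pi_0*H(p01) + pi_1*H(p10) = 0.599*0.7934 + 0.401*0.9402 = 0.8522

0.8522 bits/symbol


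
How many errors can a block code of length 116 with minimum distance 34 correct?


Correction capability = floor((d-1)/2) = floor((34-1)/2) = 16

16 errors


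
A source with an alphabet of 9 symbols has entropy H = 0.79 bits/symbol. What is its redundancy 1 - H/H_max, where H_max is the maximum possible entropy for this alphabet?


H_max = log2(K) = log2(9) = 3.1699 bits/symbol. Redundancy = 1 - H/H_max = 1 - 0.79/3.1699 = 1 - 0.2492 = 0.7508

0.7508


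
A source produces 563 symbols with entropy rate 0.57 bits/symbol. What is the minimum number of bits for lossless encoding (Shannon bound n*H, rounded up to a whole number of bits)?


Minimum bits >= n * H = 563 * 0.57 = 320.91, rounded up to a whole number of bits = 321

321 bits


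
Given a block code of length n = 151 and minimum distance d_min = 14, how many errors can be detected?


Detection capability = d_min - 1 = 14 - 1 = 13

13 errors


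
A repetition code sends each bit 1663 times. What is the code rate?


Rate = k/n = 1/1663

1/1663


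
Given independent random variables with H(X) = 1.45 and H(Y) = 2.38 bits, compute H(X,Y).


For independent variables, H(X,Y) = H(X) + H(Y) = 1.45 + 2.38 = 3.83

3.83 bits


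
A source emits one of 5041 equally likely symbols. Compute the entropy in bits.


H = log2(n) = log2(5041) = 12.2995

12.2995 bits


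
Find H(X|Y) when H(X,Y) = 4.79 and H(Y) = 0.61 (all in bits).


H(X|Y) = H(X,Y) - H(Y) = 4.79 - 0.61 = 4.18

4.18 bits


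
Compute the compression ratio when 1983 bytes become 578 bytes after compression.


Ratio = original / compressed = 1983 / 578 = 3.4308

3.4308


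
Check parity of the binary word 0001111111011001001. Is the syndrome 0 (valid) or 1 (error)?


Syndrome = XOR of all bits = 0 XOR 0 XOR 0 XOR 1 XOR 1 XOR 1 XOR 1 XOR 1 XOR 1 XOR 1 XOR 0 XOR 1 XOR 1 XOR 0 XOR 0 XOR 1 XOR 0 XOR 0 XOR 1 = 1

1


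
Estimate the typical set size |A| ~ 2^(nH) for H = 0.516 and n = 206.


log2|A_typical| = nH = 206 * 0.516 = 106.296, so |A_typical| ~ 2^106.296 = 9.961e+31

9.961e+31


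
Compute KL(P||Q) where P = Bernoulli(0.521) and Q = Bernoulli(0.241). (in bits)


KL = p*log2(p/q) + (1-p)*log2((1-p)/(1-q)) = 0.521*log2(0.521/0.241) + 0.479*log2(0.479/0.759) = 0.2614

0.2614 bits


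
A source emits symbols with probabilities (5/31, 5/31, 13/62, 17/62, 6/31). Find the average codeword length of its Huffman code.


Huffman construction (repeatedly merge the two least-probable nodes; each merge adds 1 bit to every symbol beneath it): 5/31 + 5/31 = 10/31; 6/31 + 13/62 = 25/62; 17/62 + 10/31 = 37/62; 25/62 + 37/62 = 1. Resulting codeword lengths (in the order the probabilities were given): (3, 3, 2, 2, 2). L_avg = sum(p_i * l_i) = 5/31*3 + 5/31*3 + 13/62*2 + 17/62*2 + 6/31*2 = 72/31 = 2.3226

2.3226 bits


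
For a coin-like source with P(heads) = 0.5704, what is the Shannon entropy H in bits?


H = -p*log2(p) - (1-p)*log2(1-p). -0.5704*log2(0.5704) = 0.461998; -0.4296*log2(0.4296) = 0.523654. H = 0.461998 + 0.523654 = 0.9857

0.9857 bits


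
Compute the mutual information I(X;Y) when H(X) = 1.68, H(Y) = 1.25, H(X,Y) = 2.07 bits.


I(X;Y) = H(X) + H(Y) - H(X,Y) = 1.68 + 1.25 - 2.07 = 0.86

0.86 bits


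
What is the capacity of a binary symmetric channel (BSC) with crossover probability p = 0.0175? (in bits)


H(p) = -p*log2(p) - (1-p)*log2(1-p) = -0.0175*log2(0.0175) - 0.9825*log2(0.9825) = 0.102139 + 0.025025 = 0.1272. C = 1 - H(p) = 1 - 0.1272 = 0.8728

0.8728 bits


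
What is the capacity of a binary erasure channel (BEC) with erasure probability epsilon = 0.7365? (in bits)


C = 1 - epsilon = 1 - 0.7365 = 0.2635

0.2635 bits


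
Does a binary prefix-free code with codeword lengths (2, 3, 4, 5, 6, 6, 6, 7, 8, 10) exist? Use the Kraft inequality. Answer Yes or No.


Kraft sum = sum(2^(-l_i)) = 0.5283, need <= 1. Result: satisfied (a binary prefix-free code with these lengths exists)

Yes


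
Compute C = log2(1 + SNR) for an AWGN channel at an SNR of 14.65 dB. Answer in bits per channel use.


SNR_linear = 10^(14.65/10) = 29.1743; C = log2(1 + SNR_linear) = log2(1 + 29.1743) = 4.9152

4.9152 bits/channel use


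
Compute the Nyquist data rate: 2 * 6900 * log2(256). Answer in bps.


Rate = 2 * B * log2(M) = 2 * 6900 * 8.0 = 110400.0

110400.0 bps


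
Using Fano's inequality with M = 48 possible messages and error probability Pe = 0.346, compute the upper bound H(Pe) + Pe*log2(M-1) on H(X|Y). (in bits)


H(Pe) = -Pe*log2(Pe) - (1-Pe)*log2(1-Pe) = -0.346*log2(0.346) - 0.654*log2(0.654) = 0.529780 + 0.400665 = 0.9304. Pe*log2(M-1) = 0.346*log2(47) = 1.921888. Bound = H(Pe) + Pe*log2(M-1) = 0.529780 + 0.400665 + 1.921888 = 2.8523

2.8523 bits


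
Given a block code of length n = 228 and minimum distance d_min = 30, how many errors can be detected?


Detection capability = d_min - 1 = 30 - 1 = 29

29 errors


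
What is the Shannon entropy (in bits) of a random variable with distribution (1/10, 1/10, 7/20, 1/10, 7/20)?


H = -sum(p_i * log2(p_i)). Terms: -(1/10)*log2(1/10) = 0.332193; -(1/10)*log2(1/10) = 0.332193; -(7/20)*log2(7/20) = 0.530101; -(1/10)*log2(1/10) = 0.332193; -(7/20)*log2(7/20) = 0.530101. H = 0.332193 + 0.332193 + 0.530101 + 0.332193 + 0.530101 = 2.0568

2.0568 bits


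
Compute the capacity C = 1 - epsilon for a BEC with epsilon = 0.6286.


C = 1 - epsilon = 1 - 0.6286 = 0.3714

0.3714 bits


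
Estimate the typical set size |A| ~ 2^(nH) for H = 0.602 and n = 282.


log2|A_typical| = nH = 282 * 0.602 = 169.764, so |A_typical| ~ 2^169.764 = 1.271e+51

1.271e+51


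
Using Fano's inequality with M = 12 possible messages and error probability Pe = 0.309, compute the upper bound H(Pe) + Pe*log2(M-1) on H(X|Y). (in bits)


H(Pe) = -Pe*log2(Pe) - (1-Pe)*log2(1-Pe) = -0.309*log2(0.309) - 0.691*log2(0.691) = 0.523545 + 0.368470 = 0.892. Pe*log2(M-1) = 0.309*log2(11) = 1.068964. Bound = H(Pe) + Pe*log2(M-1) = 0.523545 + 0.368470 + 1.068964 = 1.961

1.961 bits


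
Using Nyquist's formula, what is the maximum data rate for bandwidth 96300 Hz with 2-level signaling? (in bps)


Rate = 2 * B * log2(M) = 2 * 96300 * 1.0 = 192600.0

192600.0 bps


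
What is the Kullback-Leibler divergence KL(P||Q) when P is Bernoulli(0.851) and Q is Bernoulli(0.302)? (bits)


KL = p*log2(p/q) + (1-p)*log2((1-p)/(1-q)) = 0.851*log2(0.851/0.302) + 0.149*log2(0.149/0.698) = 0.94

0.94 bits


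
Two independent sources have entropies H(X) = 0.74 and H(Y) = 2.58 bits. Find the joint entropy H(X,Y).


For independent variables, H(X,Y) = H(X) + H(Y) = 0.74 + 2.58 = 3.32

3.32 bits


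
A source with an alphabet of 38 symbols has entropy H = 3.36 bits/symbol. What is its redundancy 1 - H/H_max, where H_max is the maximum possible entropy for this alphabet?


H_max = log2(K) = log2(38) = 5.2479 bits/symbol. Redundancy = 1 - H/H_max = 1 - 3.36/5.2479 = 1 - 0.6403 = 0.3597

0.3597


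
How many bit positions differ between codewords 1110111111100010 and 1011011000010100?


Count differing positions: . ^ . ^ ^ . . ^ ^ ^ ^ ^ . ^ ^ . = 10 differences

10


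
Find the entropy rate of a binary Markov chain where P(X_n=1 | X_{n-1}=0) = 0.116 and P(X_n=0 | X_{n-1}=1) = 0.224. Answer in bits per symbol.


Stationary distribution: pi_0 = p10/(p01+p10) = 0.6588, pi_1 = 0.3412. Entropy rate H' = pi_0*H(p01) + pi_1*H(p10) = 0.6588*0.5178 + 0.3412*0.7674 = 0.6029

0.6029 bits/symbol


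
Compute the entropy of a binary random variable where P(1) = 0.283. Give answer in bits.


H = -p*log2(p) - (1-p)*log2(1-p). -0.283*log2(0.283) = 0.515379; -0.717*log2(0.717) = 0.344128. H = 0.515379 + 0.344128 = 0.8595

0.8595 bits


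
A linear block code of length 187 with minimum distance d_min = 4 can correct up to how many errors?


Correction capability = floor((d-1)/2) = floor((4-1)/2) = 1

1 errors


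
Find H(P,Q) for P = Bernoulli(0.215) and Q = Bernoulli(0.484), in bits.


H(P,Q) = -p*log2(q) - (1-p)*log2(1-q). -0.215*log2(0.484) = 0.225088; -0.785*log2(0.516) = 0.749327. H(P,Q) = 0.225088 + 0.749327 = 0.9744

0.9744 bits


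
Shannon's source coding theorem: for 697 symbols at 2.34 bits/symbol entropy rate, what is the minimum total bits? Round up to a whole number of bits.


Minimum bits >= n * H = 697 * 2.34 = 1630.98, rounded up to a whole number of bits = 1631

1631 bits


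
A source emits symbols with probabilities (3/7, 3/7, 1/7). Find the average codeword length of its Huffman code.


Huffman construction (repeatedly merge the two least-probable nodes; each merge adds 1 bit to every symbol beneath it): 1/7 + 3/7 = 4/7; 3/7 + 4/7 = 1. Resulting codeword lengths (in the order the probabilities were given): (2, 1, 2). L_avg = sum(p_i * l_i) = 3/7*2 + 3/7*1 + 1/7*2 = 11/7 = 1.5714

1.5714 bits


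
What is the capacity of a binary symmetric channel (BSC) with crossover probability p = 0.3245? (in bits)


H(p) = -p*log2(p) - (1-p)*log2(1-p) = -0.3245*log2(0.3245) - 0.6755*log2(0.6755) = 0.526894 + 0.382314 = 0.9092. C = 1 - H(p) = 1 - 0.9092 = 0.0908

0.0908 bits


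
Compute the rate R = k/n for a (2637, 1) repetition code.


Rate = k/n = 1/2637

1/2637


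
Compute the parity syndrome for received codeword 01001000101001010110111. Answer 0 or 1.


Syndrome = XOR of all bits = 0 XOR 1 XOR 0 XOR 0 XOR 1 XOR 0 XOR 0 XOR 0 XOR 1 XOR 0 XOR 1 XOR 0 XOR 0 XOR 1 XOR 0 XOR 1 XOR 0 XOR 1 XOR 1 XOR 0 XOR 1 XOR 1 XOR 1 = 1

1


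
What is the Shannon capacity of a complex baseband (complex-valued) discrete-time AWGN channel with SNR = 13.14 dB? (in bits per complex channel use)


SNR_linear = 10^(13.14/10) = 20.6063; C = log2(1 + SNR_linear) = log2(1 + 20.6063) = 4.4334

4.4334 bits/channel use


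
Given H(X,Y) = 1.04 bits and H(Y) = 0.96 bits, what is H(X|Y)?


H(X|Y) = H(X,Y) - H(Y) = 1.04 - 0.96 = 0.08

0.08 bits


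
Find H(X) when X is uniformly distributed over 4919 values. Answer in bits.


H = log2(n) = log2(4919) = 12.2641

12.2641 bits


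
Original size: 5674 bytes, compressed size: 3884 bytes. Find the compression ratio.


Ratio = original / compressed = 5674 / 3884 = 1.4609

1.4609


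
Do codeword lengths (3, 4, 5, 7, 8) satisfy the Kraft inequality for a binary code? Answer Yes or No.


Kraft sum = sum(2^(-l_i)) = 0.2305, need <= 1. Result: satisfied (a binary prefix-free code with these lengths exists)

Yes


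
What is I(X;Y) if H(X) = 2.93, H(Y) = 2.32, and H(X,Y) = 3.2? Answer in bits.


I(X;Y) = H(X) + H(Y) - H(X,Y) = 2.93 + 2.32 - 3.2 = 2.05

2.05 bits


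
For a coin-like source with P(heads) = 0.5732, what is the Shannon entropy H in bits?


H = -p*log2(p) - (1-p)*log2(1-p). -0.5732*log2(0.5732) = 0.460216; -0.4268*log2(0.4268) = 0.524267. H = 0.460216 + 0.524267 = 0.9845

0.9845 bits


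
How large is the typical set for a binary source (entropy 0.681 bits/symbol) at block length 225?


log2|A_typical| = nH = 225 * 0.681 = 153.225, so |A_typical| ~ 2^153.225 = 1.335e+46

1.335e+46


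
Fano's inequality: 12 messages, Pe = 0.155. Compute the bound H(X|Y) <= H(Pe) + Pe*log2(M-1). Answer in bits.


H(Pe) = -Pe*log2(Pe) - (1-Pe)*log2(1-Pe) = -0.155*log2(0.155) - 0.845*log2(0.845) = 0.416897 + 0.205315 = 0.6222. Pe*log2(M-1) = 0.155*log2(11) = 0.536212. Bound = H(Pe) + Pe*log2(M-1) = 0.416897 + 0.205315 + 0.536212 = 1.1584

1.1584 bits


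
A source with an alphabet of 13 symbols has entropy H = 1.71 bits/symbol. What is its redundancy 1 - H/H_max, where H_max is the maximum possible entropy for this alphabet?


H_max = log2(K) = log2(13) = 3.7004 bits/symbol. Redundancy = 1 - H/H_max = 1 - 1.71/3.7004 = 1 - 0.4621 = 0.5379

0.5379


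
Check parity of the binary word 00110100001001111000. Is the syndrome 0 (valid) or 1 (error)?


Syndrome = XOR of all bits = 0 XOR 0 XOR 1 XOR 1 XOR 0 XOR 1 XOR 0 XOR 0 XOR 0 XOR 0 XOR 1 XOR 0 XOR 0 XOR 1 XOR 1 XOR 1 XOR 1 XOR 0 XOR 0 XOR 0 = 0

0


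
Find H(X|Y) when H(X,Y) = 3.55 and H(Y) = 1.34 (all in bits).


H(X|Y) = H(X,Y) - H(Y) = 3.55 - 1.34 = 2.21

2.21 bits


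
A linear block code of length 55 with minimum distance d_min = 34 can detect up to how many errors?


Detection capability = d_min - 1 = 34 - 1 = 33

33 errors


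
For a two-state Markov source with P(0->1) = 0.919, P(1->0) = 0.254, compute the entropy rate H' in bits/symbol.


Stationary distribution: pi_0 = p10/(p01+p10) = 0.2165, pi_1 = 0.7835. Entropy rate H' = pi_0*H(p01) + pi_1*H(p10) = 0.2165*0.4057 + 0.7835*0.8176 = 0.7284

0.7284 bits/symbol


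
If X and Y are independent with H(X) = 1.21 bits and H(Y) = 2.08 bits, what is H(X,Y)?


For independent variables, H(X,Y) = H(X) + H(Y) = 1.21 + 2.08 = 3.29

3.29 bits


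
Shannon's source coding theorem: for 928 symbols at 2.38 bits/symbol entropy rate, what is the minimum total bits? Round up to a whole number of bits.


Minimum bits >= n * H = 928 * 2.38 = 2208.64, rounded up to a whole number of bits = 2209

2209 bits


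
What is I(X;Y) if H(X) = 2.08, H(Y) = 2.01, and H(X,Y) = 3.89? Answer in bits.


I(X;Y) = H(X) + H(Y) - H(X,Y) = 2.08 + 2.01 - 3.89 = 0.2

0.2 bits


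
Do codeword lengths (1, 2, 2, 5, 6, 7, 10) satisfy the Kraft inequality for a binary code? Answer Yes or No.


Kraft sum = sum(2^(-l_i)) = 1.0557, need <= 1. Result: violated (a binary prefix-free code with these lengths cannot exist)

No


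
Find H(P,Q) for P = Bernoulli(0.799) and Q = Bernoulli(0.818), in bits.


H(P,Q) = -p*log2(q) - (1-p)*log2(1-q). -0.799*log2(0.818) = 0.231572; -0.201*log2(0.182) = 0.494056. H(P,Q) = 0.231572 + 0.494056 = 0.7256

0.7256 bits


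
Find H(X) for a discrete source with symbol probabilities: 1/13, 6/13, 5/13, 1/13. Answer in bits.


H = -sum(p_i * log2(p_i)). Terms: -(1/13)*log2(1/13) = 0.284649; -(6/13)*log2(6/13) = 0.514836; -(5/13)*log2(5/13) = 0.530197; -(1/13)*log2(1/13) = 0.284649. H = 0.284649 + 0.514836 + 0.530197 + 0.284649 = 1.6143

1.6143 bits


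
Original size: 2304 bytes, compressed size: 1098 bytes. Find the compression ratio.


Ratio = original / compressed = 2304 / 1098 = 2.0984

2.0984


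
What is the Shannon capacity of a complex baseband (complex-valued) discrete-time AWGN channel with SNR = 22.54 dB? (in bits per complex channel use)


SNR_linear = 10^(22.54/10) = 179.4734; C = log2(1 + SNR_linear) = log2(1 + 179.4734) = 7.4956

7.4956 bits/channel use


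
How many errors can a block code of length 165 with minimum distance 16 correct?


Correction capability = floor((d-1)/2) = floor((16-1)/2) = 7

7 errors


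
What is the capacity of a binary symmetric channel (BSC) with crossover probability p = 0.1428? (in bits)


H(p) = -p*log2(p) - (1-p)*log2(1-p) = -0.1428*log2(0.1428) - 0.8572*log2(0.8572) = 0.400973 + 0.190552 = 0.5915. C = 1 - H(p) = 1 - 0.5915 = 0.4085

0.4085 bits


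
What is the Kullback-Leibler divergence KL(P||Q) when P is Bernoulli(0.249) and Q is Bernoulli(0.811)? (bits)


KL = p*log2(p/q) + (1-p)*log2((1-p)/(1-q)) = 0.249*log2(0.249/0.811) + 0.751*log2(0.751/0.189) = 1.0706

1.0706 bits


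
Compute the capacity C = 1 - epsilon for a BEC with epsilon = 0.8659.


C = 1 - epsilon = 1 - 0.8659 = 0.1341

0.1341 bits


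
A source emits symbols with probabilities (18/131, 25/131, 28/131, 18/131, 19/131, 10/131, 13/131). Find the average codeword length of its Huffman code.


Huffman construction (repeatedly merge the two least-probable nodes; each merge adds 1 bit to every symbol beneath it): 10/131 + 13/131 = 23/131; 18/131 + 18/131 = 36/131; 19/131 + 23/131 = 42/131; 25/131 + 28/131 = 53/131; 36/131 + 42/131 = 78/131; 53/131 + 78/131 = 1. Resulting codeword lengths (in the order the probabilities were given): (3, 2, 2, 3, 3, 4, 4). L_avg = sum(p_i * l_i) = 18/131*3 + 25/131*2 + 28/131*2 + 18/131*3 + 19/131*3 + 10/131*4 + 13/131*4 = 363/131 = 2.771

2.771 bits


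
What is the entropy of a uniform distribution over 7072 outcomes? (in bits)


H = log2(n) = log2(7072) = 12.7879

12.7879 bits


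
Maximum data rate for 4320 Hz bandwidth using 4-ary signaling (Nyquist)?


Rate = 2 * B * log2(M) = 2 * 4320 * 2.0 = 17280.0

17280.0 bps


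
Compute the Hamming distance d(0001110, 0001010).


Count differing positions: . . . . ^ . . = 1 differences

1


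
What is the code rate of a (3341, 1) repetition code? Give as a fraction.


Rate = k/n = 1/3341

1/3341


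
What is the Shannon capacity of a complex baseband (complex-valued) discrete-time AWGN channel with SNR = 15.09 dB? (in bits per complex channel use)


SNR_linear = 10^(15.09/10) = 32.2849; C = log2(1 + SNR_linear) = log2(1 + 32.2849) = 5.0568

5.0568 bits/channel use


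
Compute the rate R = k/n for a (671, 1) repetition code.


Rate = k/n = 1/671

1/671


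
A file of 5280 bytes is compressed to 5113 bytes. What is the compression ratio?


Ratio = original / compressed = 5280 / 5113 = 1.0327

1.0327


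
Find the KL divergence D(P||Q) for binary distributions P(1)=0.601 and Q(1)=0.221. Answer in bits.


KL = p*log2(p/q) + (1-p)*log2((1-p)/(1-q)) = 0.601*log2(0.601/0.221) + 0.399*log2(0.399/0.779) = 0.4823

0.4823 bits


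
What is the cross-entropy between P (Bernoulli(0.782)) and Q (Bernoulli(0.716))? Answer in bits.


H(P,Q) = -p*log2(q) - (1-p)*log2(1-q). -0.782*log2(0.716) = 0.376899; -0.218*log2(0.284) = 0.395896. H(P,Q) = 0.376899 + 0.395896 = 0.7728

0.7728 bits


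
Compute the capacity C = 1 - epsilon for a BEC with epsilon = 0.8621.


C = 1 - epsilon = 1 - 0.8621 = 0.1379

0.1379 bits


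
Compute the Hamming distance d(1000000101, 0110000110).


Count differing positions: ^ ^ ^ . . . . . ^ ^ = 5 differences

5


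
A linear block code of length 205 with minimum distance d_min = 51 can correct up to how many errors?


Correction capability = floor((d-1)/2) = floor((51-1)/2) = 25

25 errors


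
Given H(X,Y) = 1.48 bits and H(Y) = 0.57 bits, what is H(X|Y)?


H(X|Y) = H(X,Y) - H(Y) = 1.48 - 0.57 = 0.91

0.91 bits


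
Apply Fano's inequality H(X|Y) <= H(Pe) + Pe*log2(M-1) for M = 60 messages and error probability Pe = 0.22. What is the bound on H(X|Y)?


H(Pe) = -Pe*log2(Pe) - (1-Pe)*log2(1-Pe) = -0.22*log2(0.22) - 0.78*log2(0.78) = 0.480573 + 0.279594 = 0.7602. Pe*log2(M-1) = 0.22*log2(59) = 1.294181. Bound = H(Pe) + Pe*log2(M-1) = 0.480573 + 0.279594 + 1.294181 = 2.0543

2.0543 bits


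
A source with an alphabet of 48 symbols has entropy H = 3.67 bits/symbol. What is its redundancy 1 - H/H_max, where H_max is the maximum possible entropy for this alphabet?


H_max = log2(K) = log2(48) = 5.585 bits/symbol. Redundancy = 1 - H/H_max = 1 - 3.67/5.585 = 1 - 0.6571 = 0.3429

0.3429


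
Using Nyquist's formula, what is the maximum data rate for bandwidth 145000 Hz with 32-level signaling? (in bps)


Rate = 2 * B * log2(M) = 2 * 145000 * 5.0 = 1450000.0

1450000.0 bps


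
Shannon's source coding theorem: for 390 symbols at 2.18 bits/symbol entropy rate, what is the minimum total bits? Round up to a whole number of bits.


Minimum bits >= n * H = 390 * 2.18 = 850.2, rounded up to a whole number of bits = 851

851 bits


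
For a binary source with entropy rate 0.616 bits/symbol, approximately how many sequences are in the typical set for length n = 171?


log2|A_typical| = nH = 171 * 0.616 = 105.336, so |A_typical| ~ 2^105.336 = 5.120e+31

5.120e+31


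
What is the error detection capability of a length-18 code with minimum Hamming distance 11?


Detection capability = d_min - 1 = 11 - 1 = 10

10 errors


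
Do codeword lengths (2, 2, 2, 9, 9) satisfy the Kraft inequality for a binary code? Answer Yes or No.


Kraft sum = sum(2^(-l_i)) = 0.7539, need <= 1. Result: satisfied (a binary prefix-free code with these lengths exists)

Yes


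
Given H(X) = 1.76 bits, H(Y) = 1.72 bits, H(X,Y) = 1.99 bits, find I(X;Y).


I(X;Y) = H(X) + H(Y) - H(X,Y) = 1.76 + 1.72 - 1.99 = 1.49

1.49 bits


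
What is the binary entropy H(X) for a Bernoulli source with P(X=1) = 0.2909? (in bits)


H = -p*log2(p) - (1-p)*log2(1-p). -0.2909*log2(0.2909) = 0.518211; -0.7091*log2(0.7091) = 0.351670. H = 0.518211 + 0.351670 = 0.8699

0.8699 bits


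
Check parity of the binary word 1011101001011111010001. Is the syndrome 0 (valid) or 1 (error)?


Syndrome = XOR of all bits = 1 XOR 0 XOR 1 XOR 1 XOR 1 XOR 0 XOR 1 XOR 0 XOR 0 XOR 1 XOR 0 XOR 1 XOR 1 XOR 1 XOR 1 XOR 1 XOR 0 XOR 1 XOR 0 XOR 0 XOR 0 XOR 1 = 1

1


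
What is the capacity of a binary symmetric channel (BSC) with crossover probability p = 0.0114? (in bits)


H(p) = -p*log2(p) - (1-p)*log2(1-p) = -0.0114*log2(0.0114) - 0.9886*log2(0.9886) = 0.073585 + 0.016353 = 0.0899. C = 1 - H(p) = 1 - 0.0899 = 0.9101

0.9101 bits


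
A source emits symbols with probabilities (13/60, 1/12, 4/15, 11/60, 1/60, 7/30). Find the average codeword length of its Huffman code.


Huffman construction (repeatedly merge the two least-probable nodes; each merge adds 1 bit to every symbol beneath it): 1/60 + 1/12 = 1/10; 1/10 + 11/60 = 17/60; 13/60 + 7/30 = 9/20; 4/15 + 17/60 = 11/20; 9/20 + 11/20 = 1. Resulting codeword lengths (in the order the probabilities were given): (2, 4, 2, 3, 4, 2). L_avg = sum(p_i * l_i) = 13/60*2 + 1/12*4 + 4/15*2 + 11/60*3 + 1/60*4 + 7/30*2 = 143/60 = 2.3833

2.3833 bits


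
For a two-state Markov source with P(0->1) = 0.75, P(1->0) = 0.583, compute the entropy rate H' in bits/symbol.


Stationary distribution: pi_0 = p10/(p01+p10) = 0.4374, pi_1 = 0.5626. Entropy rate H' = pi_0*H(p01) + pi_1*H(p10) = 0.4374*0.8113 + 0.5626*0.98 = 0.9062

0.9062 bits/symbol


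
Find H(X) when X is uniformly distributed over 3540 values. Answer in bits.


H = log2(n) = log2(3540) = 11.7895

11.7895 bits


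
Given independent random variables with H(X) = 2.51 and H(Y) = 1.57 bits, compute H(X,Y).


For independent variables, H(X,Y) = H(X) + H(Y) = 2.51 + 1.57 = 4.08

4.08 bits


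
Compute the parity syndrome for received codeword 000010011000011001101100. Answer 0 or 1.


Syndrome = XOR of all bits = 0 XOR 0 XOR 0 XOR 0 XOR 1 XOR 0 XOR 0 XOR 1 XOR 1 XOR 0 XOR 0 XOR 0 XOR 0 XOR 1 XOR 1 XOR 0 XOR 0 XOR 1 XOR 1 XOR 0 XOR 1 XOR 1 XOR 0 XOR 0 = 1

1


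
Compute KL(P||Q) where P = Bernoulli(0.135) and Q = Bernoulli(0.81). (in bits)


KL = p*log2(p/q) + (1-p)*log2((1-p)/(1-q)) = 0.135*log2(0.135/0.81) + 0.865*log2(0.865/0.19) = 1.5425

1.5425 bits


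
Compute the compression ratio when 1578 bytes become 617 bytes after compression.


Ratio = original / compressed = 1578 / 617 = 2.5575

2.5575


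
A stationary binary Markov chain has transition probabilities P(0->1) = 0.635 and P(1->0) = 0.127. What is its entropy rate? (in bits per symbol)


Stationary distribution: pi_0 = p10/(p01+p10) = 0.1667, pi_1 = 0.8333. Entropy rate H' = pi_0*H(p01) + pi_1*H(p10) = 0.1667*0.9468 + 0.8333*0.5492 = 0.6154

0.6154 bits/symbol


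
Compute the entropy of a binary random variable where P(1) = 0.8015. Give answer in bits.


H = -p*log2(p) - (1-p)*log2(1-p). -0.8015*log2(0.8015) = 0.255859; -0.1985*log2(0.1985) = 0.463059. H = 0.255859 + 0.463059 = 0.7189

0.7189 bits


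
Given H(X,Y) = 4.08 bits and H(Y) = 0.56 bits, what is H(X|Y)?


H(X|Y) = H(X,Y) - H(Y) = 4.08 - 0.56 = 3.52

3.52 bits


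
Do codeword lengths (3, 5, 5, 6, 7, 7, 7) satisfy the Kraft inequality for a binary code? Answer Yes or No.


Kraft sum = sum(2^(-l_i)) = 0.2266, need <= 1. Result: satisfied (a binary prefix-free code with these lengths exists)

Yes


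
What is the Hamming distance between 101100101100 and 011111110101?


Count differing positions: ^ ^ . . ^ ^ . ^ ^ . . ^ = 7 differences

7


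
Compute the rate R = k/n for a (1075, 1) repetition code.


Rate = k/n = 1/1075

1/1075


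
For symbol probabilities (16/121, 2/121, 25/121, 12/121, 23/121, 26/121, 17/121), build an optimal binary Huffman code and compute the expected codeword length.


Huffman construction (repeatedly merge the two least-probable nodes; each merge adds 1 bit to every symbol beneath it): 2/121 + 12/121 = 14/121; 14/121 + 16/121 = 30/121; 17/121 + 23/121 = 40/121; 25/121 + 26/121 = 51/121; 30/121 + 40/121 = 70/121; 51/121 + 70/121 = 1. Resulting codeword lengths (in the order the probabilities were given): (3, 4, 2, 4, 3, 2, 3). L_avg = sum(p_i * l_i) = 16/121*3 + 2/121*4 + 25/121*2 + 12/121*4 + 23/121*3 + 26/121*2 + 17/121*3 = 326/121 = 2.6942

2.6942 bits


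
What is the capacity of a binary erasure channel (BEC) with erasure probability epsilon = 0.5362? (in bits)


C = 1 - epsilon = 1 - 0.5362 = 0.4638

0.4638 bits


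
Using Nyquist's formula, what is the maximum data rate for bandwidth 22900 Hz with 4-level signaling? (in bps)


Rate = 2 * B * log2(M) = 2 * 22900 * 2.0 = 91600.0

91600.0 bps


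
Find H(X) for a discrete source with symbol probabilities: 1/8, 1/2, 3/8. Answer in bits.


H = -sum(p_i * log2(p_i)). Terms: -(1/8)*log2(1/8) = 0.375000; -(1/2)*log2(1/2) = 0.500000; -(3/8)*log2(3/8) = 0.530639. H = 0.375000 + 0.500000 + 0.530639 = 1.4056

1.4056 bits


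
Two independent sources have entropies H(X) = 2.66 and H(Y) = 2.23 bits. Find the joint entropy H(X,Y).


For independent variables, H(X,Y) = H(X) + H(Y) = 2.66 + 2.23 = 4.89

4.89 bits


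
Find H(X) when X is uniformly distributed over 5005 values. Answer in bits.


H = log2(n) = log2(5005) = 12.2892

12.2892 bits


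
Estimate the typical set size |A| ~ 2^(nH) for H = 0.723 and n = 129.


log2|A_typical| = nH = 129 * 0.723 = 93.267, so |A_typical| ~ 2^93.267 = 1.192e+28

1.192e+28


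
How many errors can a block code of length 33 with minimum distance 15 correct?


Correction capability = floor((d-1)/2) = floor((15-1)/2) = 7

7 errors


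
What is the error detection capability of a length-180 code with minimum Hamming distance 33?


Detection capability = d_min - 1 = 33 - 1 = 32

32 errors


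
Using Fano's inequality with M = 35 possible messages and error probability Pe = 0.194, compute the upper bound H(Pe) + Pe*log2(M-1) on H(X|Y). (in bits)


H(Pe) = -Pe*log2(Pe) - (1-Pe)*log2(1-Pe) = -0.194*log2(0.194) - 0.806*log2(0.806) = 0.458979 + 0.250785 = 0.7098. Pe*log2(M-1) = 0.194*log2(34) = 0.986968. Bound = H(Pe) + Pe*log2(M-1) = 0.458979 + 0.250785 + 0.986968 = 1.6967

1.6967 bits


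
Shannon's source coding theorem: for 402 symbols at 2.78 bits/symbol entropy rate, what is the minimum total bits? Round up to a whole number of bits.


Minimum bits >= n * H = 402 * 2.78 = 1117.56, rounded up to a whole number of bits = 1118

1118 bits


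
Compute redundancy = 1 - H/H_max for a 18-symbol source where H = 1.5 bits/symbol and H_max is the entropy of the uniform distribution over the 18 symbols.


H_max = log2(K) = log2(18) = 4.1699 bits/symbol. Redundancy = 1 - H/H_max = 1 - 1.5/4.1699 = 1 - 0.3597 = 0.6403

0.6403


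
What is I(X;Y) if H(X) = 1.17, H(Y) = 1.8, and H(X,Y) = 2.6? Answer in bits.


I(X;Y) = H(X) + H(Y) - H(X,Y) = 1.17 + 1.8 - 2.6 = 0.37

0.37 bits


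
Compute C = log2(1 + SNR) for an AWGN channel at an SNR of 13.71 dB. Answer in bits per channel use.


SNR_linear = 10^(13.71/10) = 23.4963; C = log2(1 + SNR_linear) = log2(1 + 23.4963) = 4.6145

4.6145 bits/channel use


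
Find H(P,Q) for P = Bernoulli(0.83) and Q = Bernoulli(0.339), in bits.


H(P,Q) = -p*log2(q) - (1-p)*log2(1-q). -0.83*log2(0.339) = 1.295334; -0.17*log2(0.661) = 0.101537. H(P,Q) = 1.295334 + 0.101537 = 1.3969

1.3969 bits


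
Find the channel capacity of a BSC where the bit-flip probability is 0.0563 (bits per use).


H(p) = -p*log2(p) - (1-p)*log2(1-p) = -0.0563*log2(0.0563) - 0.9437*log2(0.9437) = 0.233686 + 0.078893 = 0.3126. C = 1 - H(p) = 1 - 0.3126 = 0.6874

0.6874 bits


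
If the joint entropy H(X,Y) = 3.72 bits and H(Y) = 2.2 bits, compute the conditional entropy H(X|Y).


H(X|Y) = H(X,Y) - H(Y) = 3.72 - 2.2 = 1.52

1.52 bits


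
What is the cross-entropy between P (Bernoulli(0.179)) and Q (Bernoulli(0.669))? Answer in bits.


H(P,Q) = -p*log2(q) - (1-p)*log2(1-q). -0.179*log2(0.669) = 0.103806; -0.821*log2(0.331) = 1.309575. H(P,Q) = 0.103806 + 1.309575 = 1.4134

1.4134 bits


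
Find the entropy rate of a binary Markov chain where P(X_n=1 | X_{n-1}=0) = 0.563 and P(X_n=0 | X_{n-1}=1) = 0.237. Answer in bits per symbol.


Stationary distribution: pi_0 = p10/(p01+p10) = 0.2963, pi_1 = 0.7037. Entropy rate H' = pi_0*H(p01) + pi_1*H(p10) = 0.2963*0.9885 + 0.7037*0.79 = 0.8488

0.8488 bits/symbol


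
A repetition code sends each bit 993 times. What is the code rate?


Rate = k/n = 1/993

1/993


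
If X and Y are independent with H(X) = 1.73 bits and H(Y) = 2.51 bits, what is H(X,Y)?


For independent variables, H(X,Y) = H(X) + H(Y) = 1.73 + 2.51 = 4.24

4.24 bits


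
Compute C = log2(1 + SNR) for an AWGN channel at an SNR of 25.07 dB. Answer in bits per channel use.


SNR_linear = 10^(25.07/10) = 321.3661; C = log2(1 + SNR_linear) = log2(1 + 321.3661) = 8.3326

8.3326 bits/channel use


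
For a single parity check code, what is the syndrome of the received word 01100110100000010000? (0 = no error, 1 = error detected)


Syndrome = XOR of all bits = 0 XOR 1 XOR 1 XOR 0 XOR 0 XOR 1 XOR 1 XOR 0 XOR 1 XOR 0 XOR 0 XOR 0 XOR 0 XOR 0 XOR 0 XOR 1 XOR 0 XOR 0 XOR 0 XOR 0 = 0

0


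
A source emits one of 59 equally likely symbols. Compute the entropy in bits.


H = log2(n) = log2(59) = 5.8826

5.8826 bits


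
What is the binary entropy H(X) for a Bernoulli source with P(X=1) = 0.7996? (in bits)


H = -p*log2(p) - (1-p)*log2(1-p). -0.7996*log2(0.7996) = 0.257991; -0.2004*log2(0.2004) = 0.464737. H = 0.257991 + 0.464737 = 0.7227

0.7227 bits


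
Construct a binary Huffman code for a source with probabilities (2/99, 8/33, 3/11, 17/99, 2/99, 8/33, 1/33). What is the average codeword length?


Huffman construction (repeatedly merge the two least-probable nodes; each merge adds 1 bit to every symbol beneath it): 2/99 + 2/99 = 4/99; 1/33 + 4/99 = 7/99; 7/99 + 17/99 = 8/33; 8/33 + 8/33 = 16/33; 8/33 + 3/11 = 17/33; 16/33 + 17/33 = 1. Resulting codeword lengths (in the order the probabilities were given): (5, 2, 2, 3, 5, 2, 4). L_avg = sum(p_i * l_i) = 2/99*5 + 8/33*2 + 3/11*2 + 17/99*3 + 2/99*5 + 8/33*2 + 1/33*4 = 233/99 = 2.3535

2.3535 bits


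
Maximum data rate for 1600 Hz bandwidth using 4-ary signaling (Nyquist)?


Rate = 2 * B * log2(M) = 2 * 1600 * 2.0 = 6400.0

6400.0 bps


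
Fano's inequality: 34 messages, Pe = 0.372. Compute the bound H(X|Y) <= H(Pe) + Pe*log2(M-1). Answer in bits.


H(Pe) = -Pe*log2(Pe) - (1-Pe)*log2(1-Pe) = -0.372*log2(0.372) - 0.628*log2(0.628) = 0.530705 + 0.421491 = 0.9522. Pe*log2(M-1) = 0.372*log2(33) = 1.876515. Bound = H(Pe) + Pe*log2(M-1) = 0.530705 + 0.421491 + 1.876515 = 2.8287

2.8287 bits


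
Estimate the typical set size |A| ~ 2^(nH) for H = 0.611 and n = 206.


log2|A_typical| = nH = 206 * 0.611 = 125.866, so |A_typical| ~ 2^125.866 = 7.752e+37

7.752e+37


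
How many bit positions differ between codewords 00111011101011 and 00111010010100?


Count differing positions: . . . . . . . ^ ^ ^ ^ ^ ^ ^ = 7 differences

7


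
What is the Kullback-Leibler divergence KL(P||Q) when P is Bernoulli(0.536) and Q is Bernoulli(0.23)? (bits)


KL = p*log2(p/q) + (1-p)*log2((1-p)/(1-q)) = 0.536*log2(0.536/0.23) + 0.464*log2(0.464/0.77) = 0.3152

0.3152 bits


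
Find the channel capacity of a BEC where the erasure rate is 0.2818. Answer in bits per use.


C = 1 - epsilon = 1 - 0.2818 = 0.7182

0.7182 bits


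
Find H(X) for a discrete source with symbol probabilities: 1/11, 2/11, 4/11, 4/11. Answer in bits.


H = -sum(p_i * log2(p_i)). Terms: -(1/11)*log2(1/11) = 0.314494; -(2/11)*log2(2/11) = 0.447169; -(4/11)*log2(4/11) = 0.530702; -(4/11)*log2(4/11) = 0.530702. H = 0.314494 + 0.447169 + 0.530702 + 0.530702 = 1.8231

1.8231 bits


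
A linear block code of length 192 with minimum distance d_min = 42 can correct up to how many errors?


Correction capability = floor((d-1)/2) = floor((42-1)/2) = 20

20 errors


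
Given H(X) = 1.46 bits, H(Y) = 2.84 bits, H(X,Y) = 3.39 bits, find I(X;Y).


I(X;Y) = H(X) + H(Y) - H(X,Y) = 1.46 + 2.84 - 3.39 = 0.91

0.91 bits


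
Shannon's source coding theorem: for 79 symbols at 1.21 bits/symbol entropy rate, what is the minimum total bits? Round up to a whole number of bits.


Minimum bits >= n * H = 79 * 1.21 = 95.59, rounded up to a whole number of bits = 96

96 bits


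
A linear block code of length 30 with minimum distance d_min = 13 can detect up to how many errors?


Detection capability = d_min - 1 = 13 - 1 = 12

12 errors


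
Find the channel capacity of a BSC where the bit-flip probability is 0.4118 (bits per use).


H(p) = -p*log2(p) - (1-p)*log2(1-p) = -0.4118*log2(0.4118) - 0.5882*log2(0.5882) = 0.527098 + 0.450338 = 0.9774. C = 1 - H(p) = 1 - 0.9774 = 0.0226

0.0226 bits


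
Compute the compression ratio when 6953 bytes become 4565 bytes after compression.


Ratio = original / compressed = 6953 / 4565 = 1.5231

1.5231


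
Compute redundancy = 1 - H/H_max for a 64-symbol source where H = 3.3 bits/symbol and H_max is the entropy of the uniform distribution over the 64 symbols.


H_max = log2(K) = log2(64) = 6.0 bits/symbol. Redundancy = 1 - H/H_max = 1 - 3.3/6.0 = 1 - 0.55 = 0.45

0.45


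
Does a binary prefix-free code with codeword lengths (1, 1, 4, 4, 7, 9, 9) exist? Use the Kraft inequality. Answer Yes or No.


Kraft sum = sum(2^(-l_i)) = 1.1367, need <= 1. Result: violated (a binary prefix-free code with these lengths cannot exist)

No


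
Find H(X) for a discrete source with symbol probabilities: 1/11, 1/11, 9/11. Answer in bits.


H = -sum(p_i * log2(p_i)). Terms: -(1/11)*log2(1/11) = 0.314494; -(1/11)*log2(1/11) = 0.314494; -(9/11)*log2(9/11) = 0.236869. H = 0.314494 + 0.314494 + 0.236869 = 0.8659

0.8659 bits


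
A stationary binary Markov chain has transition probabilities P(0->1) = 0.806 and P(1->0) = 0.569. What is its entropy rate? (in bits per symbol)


Stationary distribution: pi_0 = p10/(p01+p10) = 0.4138, pi_1 = 0.5862. Entropy rate H' = pi_0*H(p01) + pi_1*H(p10) = 0.4138*0.7098 + 0.5862*0.9862 = 0.8718

0.8718 bits/symbol


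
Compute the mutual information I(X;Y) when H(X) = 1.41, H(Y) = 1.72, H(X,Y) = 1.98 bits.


I(X;Y) = H(X) + H(Y) - H(X,Y) = 1.41 + 1.72 - 1.98 = 1.15

1.15 bits


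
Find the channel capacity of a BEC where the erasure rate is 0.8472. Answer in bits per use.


C = 1 - epsilon = 1 - 0.8472 = 0.1528

0.1528 bits


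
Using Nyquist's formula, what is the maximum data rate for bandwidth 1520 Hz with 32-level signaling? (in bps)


Rate = 2 * B * log2(M) = 2 * 1520 * 5.0 = 15200.0

15200.0 bps


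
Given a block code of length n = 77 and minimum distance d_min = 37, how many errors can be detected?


Detection capability = d_min - 1 = 37 - 1 = 36

36 errors


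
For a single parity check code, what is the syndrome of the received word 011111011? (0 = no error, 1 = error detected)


Syndrome = XOR of all bits = 0 XOR 1 XOR 1 XOR 1 XOR 1 XOR 1 XOR 0 XOR 1 XOR 1 = 1

1


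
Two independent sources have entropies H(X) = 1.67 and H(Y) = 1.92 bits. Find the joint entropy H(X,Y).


For independent variables, H(X,Y) = H(X) + H(Y) = 1.67 + 1.92 = 3.59

3.59 bits


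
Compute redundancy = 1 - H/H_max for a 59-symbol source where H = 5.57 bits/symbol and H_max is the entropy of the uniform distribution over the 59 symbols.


H_max = log2(K) = log2(59) = 5.8826 bits/symbol. Redundancy = 1 - H/H_max = 1 - 5.57/5.8826 = 1 - 0.9469 = 0.0531

0.0531


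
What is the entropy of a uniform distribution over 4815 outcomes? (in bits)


H = log2(n) = log2(4815) = 12.2333

12.2333 bits


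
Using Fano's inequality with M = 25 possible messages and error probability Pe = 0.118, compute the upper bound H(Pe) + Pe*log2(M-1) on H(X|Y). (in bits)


H(Pe) = -Pe*log2(Pe) - (1-Pe)*log2(1-Pe) = -0.118*log2(0.118) - 0.882*log2(0.882) = 0.363811 + 0.159774 = 0.5236. Pe*log2(M-1) = 0.118*log2(24) = 0.541026. Bound = H(Pe) + Pe*log2(M-1) = 0.363811 + 0.159774 + 0.541026 = 1.0646

1.0646 bits


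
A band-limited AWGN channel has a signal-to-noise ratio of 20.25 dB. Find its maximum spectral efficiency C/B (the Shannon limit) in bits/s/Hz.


SNR_linear = 10^(20.25/10) = 105.9254; C/B = log2(1 + SNR_linear) = log2(1 + 105.9254) = 6.7405

6.7405 bits/s/Hz


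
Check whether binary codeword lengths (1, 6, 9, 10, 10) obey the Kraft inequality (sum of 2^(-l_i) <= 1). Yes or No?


Kraft sum = sum(2^(-l_i)) = 0.5195, need <= 1. Result: satisfied (a binary prefix-free code with these lengths exists)

Yes


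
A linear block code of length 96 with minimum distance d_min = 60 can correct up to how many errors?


Correction capability = floor((d-1)/2) = floor((60-1)/2) = 29

29 errors


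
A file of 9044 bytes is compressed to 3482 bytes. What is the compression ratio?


Ratio = original / compressed = 9044 / 3482 = 2.5974

2.5974


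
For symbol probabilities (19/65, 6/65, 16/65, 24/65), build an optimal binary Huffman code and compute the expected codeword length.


Huffman construction (repeatedly merge the two least-probable nodes; each merge adds 1 bit to every symbol beneath it): 6/65 + 16/65 = 22/65; 19/65 + 22/65 = 41/65; 24/65 + 41/65 = 1. Resulting codeword lengths (in the order the probabilities were given): (2, 3, 3, 1). L_avg = sum(p_i * l_i) = 19/65*2 + 6/65*3 + 16/65*3 + 24/65*1 = 128/65 = 1.9692

1.9692 bits
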